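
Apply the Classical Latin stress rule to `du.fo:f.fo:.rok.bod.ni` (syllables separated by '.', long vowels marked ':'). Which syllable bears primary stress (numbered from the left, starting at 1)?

5

Classical Latin: stress the penult if heavy (long vowel or closed), else the antepenult.
Weights: 4 rok H, 5 bod H, 6 ni L.
The penult (syllable 5, bod) is heavy, so it takes stress.
Stress on syllable 5: du.fo:f.fo:.rok.ˈbod.ni.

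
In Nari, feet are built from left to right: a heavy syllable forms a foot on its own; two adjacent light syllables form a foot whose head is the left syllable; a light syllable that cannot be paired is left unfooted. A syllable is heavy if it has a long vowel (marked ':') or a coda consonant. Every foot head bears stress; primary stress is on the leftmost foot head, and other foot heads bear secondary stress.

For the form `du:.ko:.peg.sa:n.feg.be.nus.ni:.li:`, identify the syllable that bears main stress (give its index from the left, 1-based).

1

Weights: 1 du: H, 2 ko: H, 3 peg H, 4 sa:n H, 5 feg H, 6 be L, 7 nus H, 8 ni: H, 9 li: H.
Parse left to right (heavy = foot alone; LL = one foot; stranded L unfooted): (ˈdu:) (ˈko:) (ˈpeg) (ˈsa:n) (ˈfeg) be (ˈnus) (ˈni:) (ˈli:).
Foot heads: 1, 2, 3, 4, 5, 7, 8, 9.
Primary stress on the leftmost head = syllable 1.
Primary stress: syllable 1 → ˈdu:.ko:.peg.sa:n.feg.be.nus.ni:.li:.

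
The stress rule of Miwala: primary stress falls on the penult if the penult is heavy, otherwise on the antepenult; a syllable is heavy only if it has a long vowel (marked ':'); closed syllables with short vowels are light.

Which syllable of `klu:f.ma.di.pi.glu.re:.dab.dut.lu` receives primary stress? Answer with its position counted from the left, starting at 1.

7

Weights: 7 dab L, 8 dut L, 9 lu L.
The penult (syllable 8, dut) is light, so stress falls on the antepenult (syllable 7, dab).
Primary stress: syllable 7 → klu:f.ma.di.pi.glu.re:.ˈdab.dut.lu.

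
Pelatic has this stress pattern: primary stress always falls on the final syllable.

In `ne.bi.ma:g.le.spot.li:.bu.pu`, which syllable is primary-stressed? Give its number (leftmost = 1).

8

The word has 8 syllables; the final syllable is syllable 8 (pu).
Primary stress: syllable 8 → ne.bi.ma:g.le.spot.li:.bu.ˈpu.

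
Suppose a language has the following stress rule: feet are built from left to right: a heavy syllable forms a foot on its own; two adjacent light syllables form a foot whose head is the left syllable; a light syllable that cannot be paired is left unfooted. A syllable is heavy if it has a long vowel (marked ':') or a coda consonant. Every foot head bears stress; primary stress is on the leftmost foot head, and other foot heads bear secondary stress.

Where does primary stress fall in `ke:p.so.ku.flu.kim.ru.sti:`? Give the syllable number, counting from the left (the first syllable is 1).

Weights: 1 ke:p H, 2 so L, 3 ku L, 4 flu L, 5 kim H, 6 ru L, 7 sti: H.
Parse left to right (heavy = foot alone; LL = one foot; stranded L unfooted): (ˈke:p) (ˈso.ku) flu (ˈkim) ru (ˈsti:).
Foot heads: 1, 2, 5, 7.
Primary stress on the leftmost head = syllable 1.
Primary stress: syllable 1 → ˈke:p.so.ku.flu.kim.ru.sti:.

1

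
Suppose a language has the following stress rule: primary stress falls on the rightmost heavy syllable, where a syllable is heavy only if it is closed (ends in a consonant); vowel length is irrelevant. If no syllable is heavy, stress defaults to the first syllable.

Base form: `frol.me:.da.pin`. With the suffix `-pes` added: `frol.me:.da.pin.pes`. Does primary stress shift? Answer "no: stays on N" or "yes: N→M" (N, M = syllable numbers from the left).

yes: 4→5

Base `frol.me:.da.pin` (4 syllables):
  Weights: 1 frol H, 2 me: L, 3 da L, 4 pin H.
  Heavy syllables in the domain: 1, 4. The rightmost is syllable 4 (pin).
  → primary stress on syllable 4.
Suffixed `frol.me:.da.pin.pes` (5 syllables):
  Weights: 1 frol H, 2 me: L, 3 da L, 4 pin H, 5 pes H.
  Heavy syllables in the domain: 1, 4, 5. The rightmost is syllable 5 (pes).
  → primary stress on syllable 5.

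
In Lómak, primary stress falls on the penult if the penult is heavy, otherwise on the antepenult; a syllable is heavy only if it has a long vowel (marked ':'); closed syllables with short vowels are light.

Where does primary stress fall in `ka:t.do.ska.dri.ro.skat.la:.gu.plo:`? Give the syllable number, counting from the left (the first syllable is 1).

7

Weights: 7 la: H, 8 gu L, 9 plo: H.
The penult (syllable 8, gu) is light, so stress falls on the antepenult (syllable 7, la:).
Primary stress: syllable 7 → ka:t.do.ska.dri.ro.skat.ˈla:.gu.plo:.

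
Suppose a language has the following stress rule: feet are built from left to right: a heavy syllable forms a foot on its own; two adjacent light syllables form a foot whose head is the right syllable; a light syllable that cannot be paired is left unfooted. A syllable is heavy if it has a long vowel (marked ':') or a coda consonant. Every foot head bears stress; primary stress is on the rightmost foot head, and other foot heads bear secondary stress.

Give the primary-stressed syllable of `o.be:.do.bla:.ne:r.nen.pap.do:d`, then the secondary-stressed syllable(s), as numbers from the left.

primary 8, secondary 2, 4, 5, 6, 7

Weights: 1 o L, 2 be: H, 3 do L, 4 bla: H, 5 ne:r H, 6 nen H, 7 pap H, 8 do:d H.
Parse left to right (heavy = foot alone; LL = one foot; stranded L unfooted): o (ˈbe:) do (ˈbla:) (ˈne:r) (ˈnen) (ˈpap) (ˈdo:d).
Foot heads: 2, 4, 5, 6, 7, 8.
Primary stress on the rightmost head = syllable 8.
Secondary stress on 2, 4, 5, 6, 7: o.ˌbe:.do.ˌbla:.ˌne:r.ˌnen.ˌpap.ˈdo:d.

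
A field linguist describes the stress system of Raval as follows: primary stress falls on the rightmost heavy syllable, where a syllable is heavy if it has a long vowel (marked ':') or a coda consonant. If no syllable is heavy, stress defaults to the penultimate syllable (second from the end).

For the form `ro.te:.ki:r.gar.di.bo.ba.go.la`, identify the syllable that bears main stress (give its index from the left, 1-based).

4

Weights: 1 ro L, 2 te: H, 3 ki:r H, 4 gar H, 5 di L, 6 bo L, 7 ba L, 8 go L, 9 la L.
Heavy syllables in the domain: 2, 3, 4. The rightmost is syllable 4 (gar).
Primary stress: syllable 4 → ro.te:.ki:r.ˈgar.di.bo.ba.go.la.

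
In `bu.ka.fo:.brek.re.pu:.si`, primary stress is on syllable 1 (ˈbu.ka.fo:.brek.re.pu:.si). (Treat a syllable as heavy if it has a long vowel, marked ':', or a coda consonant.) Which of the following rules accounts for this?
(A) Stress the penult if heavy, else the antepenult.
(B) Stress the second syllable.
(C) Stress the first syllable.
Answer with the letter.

Rule A → syllable 6 (observed: 1).
Rule B → syllable 2 (observed: 1).
Rule C → syllable 1 ✓.

C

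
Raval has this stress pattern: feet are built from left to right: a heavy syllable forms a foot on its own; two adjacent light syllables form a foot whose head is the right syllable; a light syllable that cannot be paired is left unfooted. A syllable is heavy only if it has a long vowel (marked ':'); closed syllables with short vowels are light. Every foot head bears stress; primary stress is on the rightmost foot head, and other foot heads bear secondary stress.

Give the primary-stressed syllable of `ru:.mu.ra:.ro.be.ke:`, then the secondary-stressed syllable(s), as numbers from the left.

Weights: 1 ru: H, 2 mu L, 3 ra: H, 4 ro L, 5 be L, 6 ke: H.
Parse left to right (heavy = foot alone; LL = one foot; stranded L unfooted): (ˈru:) mu (ˈra:) (ro.ˈbe) (ˈke:).
Foot heads: 1, 3, 5, 6.
Primary stress on the rightmost head = syllable 6.
Secondary stress on 1, 3, 5: ˌru:.mu.ˌra:.ro.ˌbe.ˈke:.

primary 6, secondary 1, 3, 5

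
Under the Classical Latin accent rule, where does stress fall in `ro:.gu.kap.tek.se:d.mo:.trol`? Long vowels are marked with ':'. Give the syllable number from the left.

Classical Latin: stress the penult if heavy (long vowel or closed), else the antepenult.
Weights: 5 se:d H, 6 mo: H, 7 trol H.
The penult (syllable 6, mo:) is heavy, so it takes stress.
Stress on syllable 6: ro:.gu.kap.tek.se:d.ˈmo:.trol.

6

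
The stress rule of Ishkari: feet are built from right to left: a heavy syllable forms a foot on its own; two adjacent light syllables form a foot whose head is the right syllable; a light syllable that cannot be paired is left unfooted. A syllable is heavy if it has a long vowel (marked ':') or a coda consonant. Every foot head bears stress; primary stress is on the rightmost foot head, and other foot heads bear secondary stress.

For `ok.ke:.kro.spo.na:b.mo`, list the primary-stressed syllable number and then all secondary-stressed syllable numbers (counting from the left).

primary 5, secondary 1, 2, 4

Weights: 1 ok H, 2 ke: H, 3 kro L, 4 spo L, 5 na:b H, 6 mo L.
Parse right to left (heavy = foot alone; LL = one foot; stranded L unfooted): (ˈok) (ˈke:) (kro.ˈspo) (ˈna:b) mo.
Foot heads: 1, 2, 4, 5.
Primary stress on the rightmost head = syllable 5.
Secondary stress on 1, 2, 4: ˌok.ˌke:.kro.ˌspo.ˈna:b.mo.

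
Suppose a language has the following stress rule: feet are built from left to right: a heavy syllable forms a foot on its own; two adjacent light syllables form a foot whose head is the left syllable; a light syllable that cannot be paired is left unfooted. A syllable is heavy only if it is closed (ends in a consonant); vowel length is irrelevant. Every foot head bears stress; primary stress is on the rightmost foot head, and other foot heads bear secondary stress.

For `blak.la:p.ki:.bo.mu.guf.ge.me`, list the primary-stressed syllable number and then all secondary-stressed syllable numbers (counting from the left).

primary 7, secondary 1, 2, 3, 6

Weights: 1 blak H, 2 la:p H, 3 ki: L, 4 bo L, 5 mu L, 6 guf H, 7 ge L, 8 me L.
Parse left to right (heavy = foot alone; LL = one foot; stranded L unfooted): (ˈblak) (ˈla:p) (ˈki:.bo) mu (ˈguf) (ˈge.me).
Foot heads: 1, 2, 3, 6, 7.
Primary stress on the rightmost head = syllable 7.
Secondary stress on 1, 2, 3, 6: ˌblak.ˌla:p.ˌki:.bo.mu.ˌguf.ˈge.me.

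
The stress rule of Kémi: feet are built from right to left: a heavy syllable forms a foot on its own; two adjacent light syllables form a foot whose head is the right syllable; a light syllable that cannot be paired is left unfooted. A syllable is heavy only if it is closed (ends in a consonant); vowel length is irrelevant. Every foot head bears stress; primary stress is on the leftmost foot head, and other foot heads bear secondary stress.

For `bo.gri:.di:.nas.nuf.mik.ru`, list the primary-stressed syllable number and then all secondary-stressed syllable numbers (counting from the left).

primary 3, secondary 4, 5, 6

Weights: 1 bo L, 2 gri: L, 3 di: L, 4 nas H, 5 nuf H, 6 mik H, 7 ru L.
Parse right to left (heavy = foot alone; LL = one foot; stranded L unfooted): bo (gri:.ˈdi:) (ˈnas) (ˈnuf) (ˈmik) ru.
Foot heads: 3, 4, 5, 6.
Primary stress on the leftmost head = syllable 3.
Secondary stress on 4, 5, 6: bo.gri:.ˈdi:.ˌnas.ˌnuf.ˌmik.ru.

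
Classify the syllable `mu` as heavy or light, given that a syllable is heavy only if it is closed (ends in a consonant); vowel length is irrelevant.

`mu`: short vowel, open (no coda). Open (no coda) → light.

light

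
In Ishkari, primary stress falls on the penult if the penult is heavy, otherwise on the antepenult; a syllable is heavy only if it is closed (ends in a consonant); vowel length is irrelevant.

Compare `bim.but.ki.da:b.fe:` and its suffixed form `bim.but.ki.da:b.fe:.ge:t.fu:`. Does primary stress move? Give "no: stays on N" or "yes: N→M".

yes: 4→6

Base `bim.but.ki.da:b.fe:` (5 syllables):
  Weights: 3 ki L, 4 da:b H, 5 fe: L.
  The penult (syllable 4, da:b) is heavy, so it takes stress.
  → primary stress on syllable 4.
Suffixed `bim.but.ki.da:b.fe:.ge:t.fu:` (7 syllables):
  Weights: 5 fe: L, 6 ge:t H, 7 fu: L.
  The penult (syllable 6, ge:t) is heavy, so it takes stress.
  → primary stress on syllable 6.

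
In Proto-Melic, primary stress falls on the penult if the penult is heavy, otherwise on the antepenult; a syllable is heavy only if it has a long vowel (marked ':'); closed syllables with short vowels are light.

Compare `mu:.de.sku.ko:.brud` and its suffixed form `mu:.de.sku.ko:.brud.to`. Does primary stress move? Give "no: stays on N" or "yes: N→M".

Base `mu:.de.sku.ko:.brud` (5 syllables):
  Weights: 3 sku L, 4 ko: H, 5 brud L.
  The penult (syllable 4, ko:) is heavy, so it takes stress.
  → primary stress on syllable 4.
Suffixed `mu:.de.sku.ko:.brud.to` (6 syllables):
  Weights: 4 ko: H, 5 brud L, 6 to L.
  The penult (syllable 5, brud) is light, so stress falls on the antepenult (syllable 4, ko:).
  → primary stress on syllable 4.

no: stays on 4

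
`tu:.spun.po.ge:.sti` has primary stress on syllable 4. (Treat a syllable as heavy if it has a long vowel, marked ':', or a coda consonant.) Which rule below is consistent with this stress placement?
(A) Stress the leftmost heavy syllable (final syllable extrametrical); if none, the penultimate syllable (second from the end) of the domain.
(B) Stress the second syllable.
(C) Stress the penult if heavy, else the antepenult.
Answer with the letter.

Rule A → syllable 1 (observed: 4).
Rule B → syllable 2 (observed: 4).
Rule C → syllable 4 ✓.

C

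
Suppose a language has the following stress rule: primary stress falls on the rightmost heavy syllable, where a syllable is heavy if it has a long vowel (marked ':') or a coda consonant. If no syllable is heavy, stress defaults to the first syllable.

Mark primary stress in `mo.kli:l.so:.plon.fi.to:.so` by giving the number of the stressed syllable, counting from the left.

Weights: 1 mo L, 2 kli:l H, 3 so: H, 4 plon H, 5 fi L, 6 to: H, 7 so L.
Heavy syllables in the domain: 2, 3, 4, 6. The rightmost is syllable 6 (to:).
Primary stress: syllable 6 → mo.kli:l.so:.plon.fi.ˈto:.so.

6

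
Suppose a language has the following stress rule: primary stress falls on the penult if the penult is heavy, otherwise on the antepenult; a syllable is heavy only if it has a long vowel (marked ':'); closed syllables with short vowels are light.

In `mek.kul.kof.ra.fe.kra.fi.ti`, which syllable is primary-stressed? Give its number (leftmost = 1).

6

Weights: 6 kra L, 7 fi L, 8 ti L.
The penult (syllable 7, fi) is light, so stress falls on the antepenult (syllable 6, kra).
Primary stress: syllable 6 → mek.kul.kof.ra.fe.ˈkra.fi.ti.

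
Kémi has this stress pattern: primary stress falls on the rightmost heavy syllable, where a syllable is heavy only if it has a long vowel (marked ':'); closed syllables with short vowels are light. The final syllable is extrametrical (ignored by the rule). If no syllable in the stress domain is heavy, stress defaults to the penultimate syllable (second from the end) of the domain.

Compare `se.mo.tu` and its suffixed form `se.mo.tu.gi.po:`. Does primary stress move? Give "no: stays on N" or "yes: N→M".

yes: 1→3

Base `se.mo.tu` (3 syllables):
  The final syllable (3, tu) is extrametrical; the stress domain is syllables 1–2.
  Weights: 1 se L, 2 mo L.
  No heavy syllable in the domain; default to the penultimate syllable (second from the end) of the domain = syllable 1.
  → primary stress on syllable 1.
Suffixed `se.mo.tu.gi.po:` (5 syllables):
  The final syllable (5, po:) is extrametrical; the stress domain is syllables 1–4.
  Weights: 1 se L, 2 mo L, 3 tu L, 4 gi L.
  No heavy syllable in the domain; default to the penultimate syllable (second from the end) of the domain = syllable 3.
  → primary stress on syllable 3.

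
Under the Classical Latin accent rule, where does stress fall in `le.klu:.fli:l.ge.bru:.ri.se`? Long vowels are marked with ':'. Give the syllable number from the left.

5

Classical Latin: stress the penult if heavy (long vowel or closed), else the antepenult.
Weights: 5 bru: H, 6 ri L, 7 se L.
The penult (syllable 6, ri) is light, so stress falls on the antepenult (syllable 5, bru:).
Stress on syllable 5: le.klu:.fli:l.ge.ˈbru:.ri.se.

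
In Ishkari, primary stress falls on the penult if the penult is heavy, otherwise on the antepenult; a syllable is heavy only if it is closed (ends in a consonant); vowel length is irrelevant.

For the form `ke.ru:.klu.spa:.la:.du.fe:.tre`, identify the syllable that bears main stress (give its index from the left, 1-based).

Weights: 6 du L, 7 fe: L, 8 tre L.
The penult (syllable 7, fe:) is light, so stress falls on the antepenult (syllable 6, du).
Primary stress: syllable 6 → ke.ru:.klu.spa:.la:.ˈdu.fe:.tre.

6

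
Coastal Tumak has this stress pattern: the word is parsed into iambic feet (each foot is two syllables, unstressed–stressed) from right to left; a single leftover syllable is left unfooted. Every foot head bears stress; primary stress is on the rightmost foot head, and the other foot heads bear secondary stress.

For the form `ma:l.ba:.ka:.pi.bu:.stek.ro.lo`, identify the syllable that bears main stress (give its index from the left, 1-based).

8

Parse right to left into iambic (σˈσ) feet: (ma:l.ˈba:) (ka:.ˈpi) (bu:.ˈstek) (ro.ˈlo).
Foot heads (stressed positions): 2, 4, 6, 8.
End Rule Rightmost: primary stress on the rightmost head = syllable 8.
Primary stress: syllable 8 → ma:l.ba:.ka:.pi.bu:.stek.ro.ˈlo.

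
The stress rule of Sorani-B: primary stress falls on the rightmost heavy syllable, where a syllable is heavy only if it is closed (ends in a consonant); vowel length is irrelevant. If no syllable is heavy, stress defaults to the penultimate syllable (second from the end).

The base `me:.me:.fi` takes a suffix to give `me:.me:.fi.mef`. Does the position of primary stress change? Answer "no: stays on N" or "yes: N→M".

yes: 2→4

Base `me:.me:.fi` (3 syllables):
  Weights: 1 me: L, 2 me: L, 3 fi L.
  No heavy syllable in the domain; default to the penultimate syllable (second from the end) = syllable 2.
  → primary stress on syllable 2.
Suffixed `me:.me:.fi.mef` (4 syllables):
  Weights: 1 me: L, 2 me: L, 3 fi L, 4 mef H.
  Heavy syllables in the domain: 4. The rightmost is syllable 4 (mef).
  → primary stress on syllable 4.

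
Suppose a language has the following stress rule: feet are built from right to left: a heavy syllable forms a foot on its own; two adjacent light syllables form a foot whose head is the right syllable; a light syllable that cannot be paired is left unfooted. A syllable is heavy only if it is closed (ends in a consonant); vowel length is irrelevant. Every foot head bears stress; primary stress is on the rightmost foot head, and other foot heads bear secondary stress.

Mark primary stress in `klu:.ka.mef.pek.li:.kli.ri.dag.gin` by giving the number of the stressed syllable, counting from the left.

9

Weights: 1 klu: L, 2 ka L, 3 mef H, 4 pek H, 5 li: L, 6 kli L, 7 ri L, 8 dag H, 9 gin H.
Parse right to left (heavy = foot alone; LL = one foot; stranded L unfooted): (klu:.ˈka) (ˈmef) (ˈpek) li: (kli.ˈri) (ˈdag) (ˈgin).
Foot heads: 2, 3, 4, 7, 8, 9.
Primary stress on the rightmost head = syllable 9.
Primary stress: syllable 9 → klu:.ka.mef.pek.li:.kli.ri.dag.ˈgin.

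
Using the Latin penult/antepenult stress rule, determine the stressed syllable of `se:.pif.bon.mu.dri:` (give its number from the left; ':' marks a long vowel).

Classical Latin: stress the penult if heavy (long vowel or closed), else the antepenult.
Weights: 3 bon H, 4 mu L, 5 dri: H.
The penult (syllable 4, mu) is light, so stress falls on the antepenult (syllable 3, bon).
Stress on syllable 3: se:.pif.ˈbon.mu.dri:.

3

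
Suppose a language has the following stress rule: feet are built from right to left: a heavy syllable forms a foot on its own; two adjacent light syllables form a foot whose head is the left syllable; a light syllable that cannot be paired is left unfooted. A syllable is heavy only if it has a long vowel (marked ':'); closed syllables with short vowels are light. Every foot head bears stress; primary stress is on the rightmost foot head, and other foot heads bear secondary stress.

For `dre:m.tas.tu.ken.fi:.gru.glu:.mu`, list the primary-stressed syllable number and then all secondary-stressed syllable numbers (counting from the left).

Weights: 1 dre:m H, 2 tas L, 3 tu L, 4 ken L, 5 fi: H, 6 gru L, 7 glu: H, 8 mu L.
Parse right to left (heavy = foot alone; LL = one foot; stranded L unfooted): (ˈdre:m) tas (ˈtu.ken) (ˈfi:) gru (ˈglu:) mu.
Foot heads: 1, 3, 5, 7.
Primary stress on the rightmost head = syllable 7.
Secondary stress on 1, 3, 5: ˌdre:m.tas.ˌtu.ken.ˌfi:.gru.ˈglu:.mu.

primary 7, secondary 1, 3, 5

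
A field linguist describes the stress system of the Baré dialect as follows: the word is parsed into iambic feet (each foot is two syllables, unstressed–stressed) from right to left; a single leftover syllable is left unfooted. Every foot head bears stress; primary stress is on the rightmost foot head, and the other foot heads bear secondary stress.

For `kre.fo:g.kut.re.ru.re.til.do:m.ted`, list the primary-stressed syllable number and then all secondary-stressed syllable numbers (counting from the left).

Parse right to left into iambic (σˈσ) feet: kre (fo:g.ˈkut) (re.ˈru) (re.ˈtil) (do:m.ˈted). Syllable 1 is left unfooted.
Foot heads (stressed positions): 3, 5, 7, 9.
End Rule Rightmost: primary stress on the rightmost head = syllable 9.
Secondary stress on 3, 5, 7: kre.fo:g.ˌkut.re.ˌru.re.ˌtil.do:m.ˈted.

primary 9, secondary 3, 5, 7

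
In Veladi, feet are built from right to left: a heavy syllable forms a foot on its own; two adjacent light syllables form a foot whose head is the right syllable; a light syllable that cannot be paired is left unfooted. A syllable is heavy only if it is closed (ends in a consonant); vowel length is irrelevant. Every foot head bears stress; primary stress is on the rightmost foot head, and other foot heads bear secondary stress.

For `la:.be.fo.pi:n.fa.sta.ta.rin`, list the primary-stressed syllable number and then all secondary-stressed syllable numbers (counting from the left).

Weights: 1 la: L, 2 be L, 3 fo L, 4 pi:n H, 5 fa L, 6 sta L, 7 ta L, 8 rin H.
Parse right to left (heavy = foot alone; LL = one foot; stranded L unfooted): la: (be.ˈfo) (ˈpi:n) fa (sta.ˈta) (ˈrin).
Foot heads: 3, 4, 7, 8.
Primary stress on the rightmost head = syllable 8.
Secondary stress on 3, 4, 7: la:.be.ˌfo.ˌpi:n.fa.sta.ˌta.ˈrin.

primary 8, secondary 3, 4, 7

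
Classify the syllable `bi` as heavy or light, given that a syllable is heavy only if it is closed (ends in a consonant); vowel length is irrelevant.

light

`bi`: short vowel, open (no coda). Open (no coda) → light.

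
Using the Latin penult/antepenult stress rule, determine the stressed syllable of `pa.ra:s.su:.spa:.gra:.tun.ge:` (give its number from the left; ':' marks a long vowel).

6

Classical Latin: stress the penult if heavy (long vowel or closed), else the antepenult.
Weights: 5 gra: H, 6 tun H, 7 ge: H.
The penult (syllable 6, tun) is heavy, so it takes stress.
Stress on syllable 6: pa.ra:s.su:.spa:.gra:.ˈtun.ge:.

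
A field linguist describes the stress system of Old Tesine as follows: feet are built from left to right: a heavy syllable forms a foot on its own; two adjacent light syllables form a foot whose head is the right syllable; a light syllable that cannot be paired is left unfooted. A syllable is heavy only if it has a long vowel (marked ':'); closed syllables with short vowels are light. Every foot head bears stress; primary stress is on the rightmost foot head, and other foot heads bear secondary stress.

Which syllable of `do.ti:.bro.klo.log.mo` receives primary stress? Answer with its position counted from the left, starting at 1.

6

Weights: 1 do L, 2 ti: H, 3 bro L, 4 klo L, 5 log L, 6 mo L.
Parse left to right (heavy = foot alone; LL = one foot; stranded L unfooted): do (ˈti:) (bro.ˈklo) (log.ˈmo).
Foot heads: 2, 4, 6.
Primary stress on the rightmost head = syllable 6.
Primary stress: syllable 6 → do.ti:.bro.klo.log.ˈmo.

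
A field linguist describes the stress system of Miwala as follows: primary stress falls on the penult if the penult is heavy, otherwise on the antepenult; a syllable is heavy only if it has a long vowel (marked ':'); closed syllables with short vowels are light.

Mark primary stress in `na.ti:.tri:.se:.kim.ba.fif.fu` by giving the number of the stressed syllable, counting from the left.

Weights: 6 ba L, 7 fif L, 8 fu L.
The penult (syllable 7, fif) is light, so stress falls on the antepenult (syllable 6, ba).
Primary stress: syllable 6 → na.ti:.tri:.se:.kim.ˈba.fif.fu.

6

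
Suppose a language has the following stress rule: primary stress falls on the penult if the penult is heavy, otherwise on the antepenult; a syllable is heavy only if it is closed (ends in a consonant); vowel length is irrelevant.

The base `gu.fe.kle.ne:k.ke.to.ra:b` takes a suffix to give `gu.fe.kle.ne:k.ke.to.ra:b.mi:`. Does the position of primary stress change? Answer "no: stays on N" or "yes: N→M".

yes: 5→7

Base `gu.fe.kle.ne:k.ke.to.ra:b` (7 syllables):
  Weights: 5 ke L, 6 to L, 7 ra:b H.
  The penult (syllable 6, to) is light, so stress falls on the antepenult (syllable 5, ke).
  → primary stress on syllable 5.
Suffixed `gu.fe.kle.ne:k.ke.to.ra:b.mi:` (8 syllables):
  Weights: 6 to L, 7 ra:b H, 8 mi: L.
  The penult (syllable 7, ra:b) is heavy, so it takes stress.
  → primary stress on syllable 7.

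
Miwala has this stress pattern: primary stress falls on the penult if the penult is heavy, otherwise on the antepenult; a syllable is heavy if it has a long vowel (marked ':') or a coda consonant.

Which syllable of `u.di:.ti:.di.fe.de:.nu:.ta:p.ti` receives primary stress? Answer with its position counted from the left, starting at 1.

8

Weights: 7 nu: H, 8 ta:p H, 9 ti L.
The penult (syllable 8, ta:p) is heavy, so it takes stress.
Primary stress: syllable 8 → u.di:.ti:.di.fe.de:.nu:.ˈta:p.ti.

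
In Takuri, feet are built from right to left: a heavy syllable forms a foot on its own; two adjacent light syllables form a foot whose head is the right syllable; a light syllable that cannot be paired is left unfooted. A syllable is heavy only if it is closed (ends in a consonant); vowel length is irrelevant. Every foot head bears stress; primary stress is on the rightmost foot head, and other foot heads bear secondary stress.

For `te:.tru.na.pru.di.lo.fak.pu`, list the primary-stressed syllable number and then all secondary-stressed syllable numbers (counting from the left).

primary 7, secondary 2, 4, 6

Weights: 1 te: L, 2 tru L, 3 na L, 4 pru L, 5 di L, 6 lo L, 7 fak H, 8 pu L.
Parse right to left (heavy = foot alone; LL = one foot; stranded L unfooted): (te:.ˈtru) (na.ˈpru) (di.ˈlo) (ˈfak) pu.
Foot heads: 2, 4, 6, 7.
Primary stress on the rightmost head = syllable 7.
Secondary stress on 2, 4, 6: te:.ˌtru.na.ˌpru.di.ˌlo.ˈfak.pu.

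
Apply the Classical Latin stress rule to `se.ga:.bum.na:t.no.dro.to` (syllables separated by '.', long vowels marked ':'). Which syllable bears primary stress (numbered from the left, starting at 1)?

5

Classical Latin: stress the penult if heavy (long vowel or closed), else the antepenult.
Weights: 5 no L, 6 dro L, 7 to L.
The penult (syllable 6, dro) is light, so stress falls on the antepenult (syllable 5, no).
Stress on syllable 5: se.ga:.bum.na:t.ˈno.dro.to.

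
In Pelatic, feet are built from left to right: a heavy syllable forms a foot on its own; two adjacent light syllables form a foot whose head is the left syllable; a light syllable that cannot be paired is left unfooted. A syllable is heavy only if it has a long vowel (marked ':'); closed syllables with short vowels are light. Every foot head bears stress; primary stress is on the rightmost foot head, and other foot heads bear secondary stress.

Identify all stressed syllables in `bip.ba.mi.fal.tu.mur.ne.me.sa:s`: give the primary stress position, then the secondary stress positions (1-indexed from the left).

primary 9, secondary 1, 3, 5, 7

Weights: 1 bip L, 2 ba L, 3 mi L, 4 fal L, 5 tu L, 6 mur L, 7 ne L, 8 me L, 9 sa:s H.
Parse left to right (heavy = foot alone; LL = one foot; stranded L unfooted): (ˈbip.ba) (ˈmi.fal) (ˈtu.mur) (ˈne.me) (ˈsa:s).
Foot heads: 1, 3, 5, 7, 9.
Primary stress on the rightmost head = syllable 9.
Secondary stress on 1, 3, 5, 7: ˌbip.ba.ˌmi.fal.ˌtu.mur.ˌne.me.ˈsa:s.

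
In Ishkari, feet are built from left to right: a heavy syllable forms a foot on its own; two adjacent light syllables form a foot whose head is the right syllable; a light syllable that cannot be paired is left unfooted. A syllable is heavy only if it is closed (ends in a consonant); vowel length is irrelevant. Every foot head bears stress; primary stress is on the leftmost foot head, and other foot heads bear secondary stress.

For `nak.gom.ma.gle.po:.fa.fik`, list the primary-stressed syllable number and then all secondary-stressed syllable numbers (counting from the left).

Weights: 1 nak H, 2 gom H, 3 ma L, 4 gle L, 5 po: L, 6 fa L, 7 fik H.
Parse left to right (heavy = foot alone; LL = one foot; stranded L unfooted): (ˈnak) (ˈgom) (ma.ˈgle) (po:.ˈfa) (ˈfik).
Foot heads: 1, 2, 4, 6, 7.
Primary stress on the leftmost head = syllable 1.
Secondary stress on 2, 4, 6, 7: ˈnak.ˌgom.ma.ˌgle.po:.ˌfa.ˌfik.

primary 1, secondary 2, 4, 6, 7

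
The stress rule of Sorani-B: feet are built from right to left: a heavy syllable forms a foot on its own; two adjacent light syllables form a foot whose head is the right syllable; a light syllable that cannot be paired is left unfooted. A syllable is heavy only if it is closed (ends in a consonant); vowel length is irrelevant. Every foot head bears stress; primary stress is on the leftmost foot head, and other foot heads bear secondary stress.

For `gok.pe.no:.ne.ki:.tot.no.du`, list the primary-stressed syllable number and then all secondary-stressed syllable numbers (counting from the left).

primary 1, secondary 3, 5, 6, 8

Weights: 1 gok H, 2 pe L, 3 no: L, 4 ne L, 5 ki: L, 6 tot H, 7 no L, 8 du L.
Parse right to left (heavy = foot alone; LL = one foot; stranded L unfooted): (ˈgok) (pe.ˈno:) (ne.ˈki:) (ˈtot) (no.ˈdu).
Foot heads: 1, 3, 5, 6, 8.
Primary stress on the leftmost head = syllable 1.
Secondary stress on 3, 5, 6, 8: ˈgok.pe.ˌno:.ne.ˌki:.ˌtot.no.ˌdu.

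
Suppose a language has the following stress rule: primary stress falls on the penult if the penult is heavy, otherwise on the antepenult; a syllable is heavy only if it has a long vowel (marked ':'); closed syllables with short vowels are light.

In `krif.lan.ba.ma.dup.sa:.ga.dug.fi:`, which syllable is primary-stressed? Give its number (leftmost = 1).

7

Weights: 7 ga L, 8 dug L, 9 fi: H.
The penult (syllable 8, dug) is light, so stress falls on the antepenult (syllable 7, ga).
Primary stress: syllable 7 → krif.lan.ba.ma.dup.sa:.ˈga.dug.fi:.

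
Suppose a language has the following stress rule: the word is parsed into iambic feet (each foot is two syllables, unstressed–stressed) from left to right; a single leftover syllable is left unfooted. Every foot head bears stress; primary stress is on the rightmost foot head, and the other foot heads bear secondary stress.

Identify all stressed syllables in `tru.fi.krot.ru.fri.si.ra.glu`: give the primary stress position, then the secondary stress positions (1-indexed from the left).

primary 8, secondary 2, 4, 6

Parse left to right into iambic (σˈσ) feet: (tru.ˈfi) (krot.ˈru) (fri.ˈsi) (ra.ˈglu).
Foot heads (stressed positions): 2, 4, 6, 8.
End Rule Rightmost: primary stress on the rightmost head = syllable 8.
Secondary stress on 2, 4, 6: tru.ˌfi.krot.ˌru.fri.ˌsi.ra.ˈglu.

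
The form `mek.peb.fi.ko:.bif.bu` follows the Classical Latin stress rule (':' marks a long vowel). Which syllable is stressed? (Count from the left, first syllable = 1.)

Classical Latin: stress the penult if heavy (long vowel or closed), else the antepenult.
Weights: 4 ko: H, 5 bif H, 6 bu L.
The penult (syllable 5, bif) is heavy, so it takes stress.
Stress on syllable 5: mek.peb.fi.ko:.ˈbif.bu.

5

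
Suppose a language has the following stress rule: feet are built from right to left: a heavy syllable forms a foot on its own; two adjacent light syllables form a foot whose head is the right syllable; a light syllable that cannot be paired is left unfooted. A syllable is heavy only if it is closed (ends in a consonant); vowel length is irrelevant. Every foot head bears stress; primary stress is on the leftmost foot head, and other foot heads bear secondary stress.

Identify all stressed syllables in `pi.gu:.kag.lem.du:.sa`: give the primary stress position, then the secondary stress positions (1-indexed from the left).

Weights: 1 pi L, 2 gu: L, 3 kag H, 4 lem H, 5 du: L, 6 sa L.
Parse right to left (heavy = foot alone; LL = one foot; stranded L unfooted): (pi.ˈgu:) (ˈkag) (ˈlem) (du:.ˈsa).
Foot heads: 2, 3, 4, 6.
Primary stress on the leftmost head = syllable 2.
Secondary stress on 3, 4, 6: pi.ˈgu:.ˌkag.ˌlem.du:.ˌsa.

primary 2, secondary 3, 4, 6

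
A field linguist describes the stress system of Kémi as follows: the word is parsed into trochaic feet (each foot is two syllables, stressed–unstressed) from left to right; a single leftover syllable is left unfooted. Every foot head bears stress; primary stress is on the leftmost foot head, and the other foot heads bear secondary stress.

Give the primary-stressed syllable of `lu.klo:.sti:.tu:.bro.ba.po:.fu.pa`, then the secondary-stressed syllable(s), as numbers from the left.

primary 1, secondary 3, 5, 7

Parse left to right into trochaic (ˈσσ) feet: (ˈlu.klo:) (ˈsti:.tu:) (ˈbro.ba) (ˈpo:.fu) pa. Syllable 9 is left unfooted.
Foot heads (stressed positions): 1, 3, 5, 7.
End Rule Leftmost: primary stress on the leftmost head = syllable 1.
Secondary stress on 3, 5, 7: ˈlu.klo:.ˌsti:.tu:.ˌbro.ba.ˌpo:.fu.pa.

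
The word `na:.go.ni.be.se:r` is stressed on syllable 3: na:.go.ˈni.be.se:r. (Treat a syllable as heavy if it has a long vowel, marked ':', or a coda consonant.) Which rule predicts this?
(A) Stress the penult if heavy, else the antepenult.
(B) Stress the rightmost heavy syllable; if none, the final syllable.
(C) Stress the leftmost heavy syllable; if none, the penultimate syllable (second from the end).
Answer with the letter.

Rule A → syllable 3 ✓.
Rule B → syllable 5 (observed: 3).
Rule C → syllable 1 (observed: 3).

A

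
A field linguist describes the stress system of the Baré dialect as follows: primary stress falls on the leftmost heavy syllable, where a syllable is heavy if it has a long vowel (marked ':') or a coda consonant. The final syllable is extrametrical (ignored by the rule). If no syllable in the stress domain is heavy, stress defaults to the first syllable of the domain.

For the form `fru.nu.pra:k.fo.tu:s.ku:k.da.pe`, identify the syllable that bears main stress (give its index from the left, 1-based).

3

The final syllable (8, pe) is extrametrical; the stress domain is syllables 1–7.
Weights: 1 fru L, 2 nu L, 3 pra:k H, 4 fo L, 5 tu:s H, 6 ku:k H, 7 da L.
Heavy syllables in the domain: 3, 5, 6. The leftmost is syllable 3 (pra:k).
Primary stress: syllable 3 → fru.nu.ˈpra:k.fo.tu:s.ku:k.da.pe.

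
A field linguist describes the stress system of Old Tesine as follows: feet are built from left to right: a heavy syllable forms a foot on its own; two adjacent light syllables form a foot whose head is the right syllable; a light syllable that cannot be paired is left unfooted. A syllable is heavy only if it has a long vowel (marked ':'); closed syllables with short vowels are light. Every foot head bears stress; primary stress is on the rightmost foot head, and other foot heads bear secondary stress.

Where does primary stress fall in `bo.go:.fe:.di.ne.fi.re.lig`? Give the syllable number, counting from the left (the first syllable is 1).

Weights: 1 bo L, 2 go: H, 3 fe: H, 4 di L, 5 ne L, 6 fi L, 7 re L, 8 lig L.
Parse left to right (heavy = foot alone; LL = one foot; stranded L unfooted): bo (ˈgo:) (ˈfe:) (di.ˈne) (fi.ˈre) lig.
Foot heads: 2, 3, 5, 7.
Primary stress on the rightmost head = syllable 7.
Primary stress: syllable 7 → bo.go:.fe:.di.ne.fi.ˈre.lig.

7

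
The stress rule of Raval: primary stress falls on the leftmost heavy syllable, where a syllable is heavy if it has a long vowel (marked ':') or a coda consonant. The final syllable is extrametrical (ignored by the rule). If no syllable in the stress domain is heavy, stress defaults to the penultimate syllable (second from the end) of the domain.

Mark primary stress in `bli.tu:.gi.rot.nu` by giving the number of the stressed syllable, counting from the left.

The final syllable (5, nu) is extrametrical; the stress domain is syllables 1–4.
Weights: 1 bli L, 2 tu: H, 3 gi L, 4 rot H.
Heavy syllables in the domain: 2, 4. The leftmost is syllable 2 (tu:).
Primary stress: syllable 2 → bli.ˈtu:.gi.rot.nu.

2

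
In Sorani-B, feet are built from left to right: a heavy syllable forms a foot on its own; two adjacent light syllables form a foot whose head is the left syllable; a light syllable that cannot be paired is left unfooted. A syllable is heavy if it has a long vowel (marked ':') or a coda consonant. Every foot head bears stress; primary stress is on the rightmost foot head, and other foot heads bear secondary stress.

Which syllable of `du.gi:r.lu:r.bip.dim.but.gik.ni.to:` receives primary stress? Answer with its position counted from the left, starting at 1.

9

Weights: 1 du L, 2 gi:r H, 3 lu:r H, 4 bip H, 5 dim H, 6 but H, 7 gik H, 8 ni L, 9 to: H.
Parse left to right (heavy = foot alone; LL = one foot; stranded L unfooted): du (ˈgi:r) (ˈlu:r) (ˈbip) (ˈdim) (ˈbut) (ˈgik) ni (ˈto:).
Foot heads: 2, 3, 4, 5, 6, 7, 9.
Primary stress on the rightmost head = syllable 9.
Primary stress: syllable 9 → du.gi:r.lu:r.bip.dim.but.gik.ni.ˈto:.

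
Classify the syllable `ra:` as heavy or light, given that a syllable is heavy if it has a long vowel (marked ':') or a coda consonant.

`ra:`: long vowel, open (no coda). Long vowel → heavy.

heavy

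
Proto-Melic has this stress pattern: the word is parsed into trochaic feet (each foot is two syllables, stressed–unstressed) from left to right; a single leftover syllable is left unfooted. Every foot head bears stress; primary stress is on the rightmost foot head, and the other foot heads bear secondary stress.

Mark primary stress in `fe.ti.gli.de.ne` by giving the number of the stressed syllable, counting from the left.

3

Parse left to right into trochaic (ˈσσ) feet: (ˈfe.ti) (ˈgli.de) ne. Syllable 5 is left unfooted.
Foot heads (stressed positions): 1, 3.
End Rule Rightmost: primary stress on the rightmost head = syllable 3.
Primary stress: syllable 3 → fe.ti.ˈgli.de.ne.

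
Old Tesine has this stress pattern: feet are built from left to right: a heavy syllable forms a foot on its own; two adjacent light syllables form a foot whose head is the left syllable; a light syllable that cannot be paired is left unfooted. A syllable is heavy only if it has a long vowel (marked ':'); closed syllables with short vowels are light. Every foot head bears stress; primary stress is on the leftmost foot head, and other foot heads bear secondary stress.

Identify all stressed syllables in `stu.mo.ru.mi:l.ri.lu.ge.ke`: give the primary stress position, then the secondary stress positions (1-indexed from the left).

Weights: 1 stu L, 2 mo L, 3 ru L, 4 mi:l H, 5 ri L, 6 lu L, 7 ge L, 8 ke L.
Parse left to right (heavy = foot alone; LL = one foot; stranded L unfooted): (ˈstu.mo) ru (ˈmi:l) (ˈri.lu) (ˈge.ke).
Foot heads: 1, 4, 5, 7.
Primary stress on the leftmost head = syllable 1.
Secondary stress on 4, 5, 7: ˈstu.mo.ru.ˌmi:l.ˌri.lu.ˌge.ke.

primary 1, secondary 4, 5, 7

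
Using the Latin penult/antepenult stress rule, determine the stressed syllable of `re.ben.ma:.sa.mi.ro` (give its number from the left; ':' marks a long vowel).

4

Classical Latin: stress the penult if heavy (long vowel or closed), else the antepenult.
Weights: 4 sa L, 5 mi L, 6 ro L.
The penult (syllable 5, mi) is light, so stress falls on the antepenult (syllable 4, sa).
Stress on syllable 4: re.ben.ma:.ˈsa.mi.ro.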